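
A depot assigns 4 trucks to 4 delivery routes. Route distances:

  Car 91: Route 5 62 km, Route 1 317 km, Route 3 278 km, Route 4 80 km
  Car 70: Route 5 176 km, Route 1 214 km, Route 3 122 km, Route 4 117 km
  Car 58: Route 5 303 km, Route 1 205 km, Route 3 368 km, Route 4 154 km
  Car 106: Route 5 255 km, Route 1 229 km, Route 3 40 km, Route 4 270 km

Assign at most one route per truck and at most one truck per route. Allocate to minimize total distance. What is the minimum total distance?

Optimal: Car 91→Route 5 (62 km), Car 70→Route 4 (117 km), Car 58→Route 1 (205 km), Car 106→Route 3 (40 km) — total 62+117+205+40 = 424 km.
No other one-to-one assignment undercuts 424 km.

Min total: 424 km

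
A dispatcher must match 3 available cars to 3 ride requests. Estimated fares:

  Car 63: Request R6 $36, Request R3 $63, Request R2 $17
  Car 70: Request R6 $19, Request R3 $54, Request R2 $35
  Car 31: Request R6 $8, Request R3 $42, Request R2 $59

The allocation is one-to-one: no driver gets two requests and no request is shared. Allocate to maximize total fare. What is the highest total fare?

Treat this as an assignment problem: match each driver to one request.
Optimal: Car 63→Request R6 ($36), Car 70→Request R3 ($54), Car 31→Request R2 ($59) — total 36+54+59 = $149.
Row-greedy (each driver in turn takes its best remaining request) gives $106, worse by 43.
Swapping Car 70↔Car 31 (Car 70→Request R2 $35, Car 31→Request R3 $42) loses 36.
No other one-to-one assignment exceeds $149.

Max total: $149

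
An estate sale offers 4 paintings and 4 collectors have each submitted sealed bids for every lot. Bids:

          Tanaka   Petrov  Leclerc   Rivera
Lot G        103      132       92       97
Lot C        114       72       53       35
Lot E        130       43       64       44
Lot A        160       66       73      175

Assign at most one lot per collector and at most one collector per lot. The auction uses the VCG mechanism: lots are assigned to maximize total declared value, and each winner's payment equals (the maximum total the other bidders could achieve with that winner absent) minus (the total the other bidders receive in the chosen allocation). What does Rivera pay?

Efficient allocation: Tanaka→Lot E ($130), Petrov→Lot G ($132), Leclerc→Lot C ($53), Rivera→Lot A ($175); total welfare W = $490.
Rivera receives Lot A at value $175, so the others get W − 175 = $315.
Without Rivera: best allocation of the remaining 3 bidders over all 4 lots is Tanaka→Lot A ($160), Petrov→Lot G ($132), Leclerc→Lot E ($64), total $356.
VCG payment = (others' best without Rivera) − (others' welfare with Rivera) = 356 − 315 = $41.

Rivera pays $41.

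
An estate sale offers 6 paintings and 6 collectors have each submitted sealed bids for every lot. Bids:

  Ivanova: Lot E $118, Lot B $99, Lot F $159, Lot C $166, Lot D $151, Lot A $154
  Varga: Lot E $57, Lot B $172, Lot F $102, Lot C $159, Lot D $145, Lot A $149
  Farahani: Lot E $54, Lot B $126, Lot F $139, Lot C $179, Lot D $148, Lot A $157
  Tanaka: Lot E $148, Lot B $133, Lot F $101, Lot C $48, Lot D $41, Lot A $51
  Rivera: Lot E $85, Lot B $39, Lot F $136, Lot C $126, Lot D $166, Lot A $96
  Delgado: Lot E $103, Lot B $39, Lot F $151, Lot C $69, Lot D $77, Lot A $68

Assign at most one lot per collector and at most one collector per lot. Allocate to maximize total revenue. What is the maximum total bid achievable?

Max total: $970

Optimal: Ivanova→Lot A ($154), Varga→Lot B ($172), Farahani→Lot C ($179), Tanaka→Lot E ($148), Rivera→Lot D ($166), Delgado→Lot F ($151) — total 154+172+179+148+166+151 = $970.
Row-greedy (each collector in turn takes its best remaining lot) gives $960, worse by 10.
Checked against all permutations: $970 is optimal.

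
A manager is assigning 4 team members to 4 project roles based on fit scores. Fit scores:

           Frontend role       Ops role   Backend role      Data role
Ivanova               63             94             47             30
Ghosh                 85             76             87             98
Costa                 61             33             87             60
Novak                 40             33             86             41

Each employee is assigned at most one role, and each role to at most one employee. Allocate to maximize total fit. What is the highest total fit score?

This is the linear assignment problem.
Optimal: Ivanova→Ops role (94 pts), Ghosh→Data role (98 pts), Costa→Frontend role (61 pts), Novak→Backend role (86 pts) — total 94+98+61+86 = 339 pts.
Row-greedy (each employee in turn takes its best remaining role) gives 319 pts, worse by 20.
Next-best assignment: Ivanova→Ops role, Ghosh→Frontend role, Costa→Data role, Novak→Backend role = 325 pts.
No other one-to-one assignment exceeds 339 pts.

Max total: 339 pts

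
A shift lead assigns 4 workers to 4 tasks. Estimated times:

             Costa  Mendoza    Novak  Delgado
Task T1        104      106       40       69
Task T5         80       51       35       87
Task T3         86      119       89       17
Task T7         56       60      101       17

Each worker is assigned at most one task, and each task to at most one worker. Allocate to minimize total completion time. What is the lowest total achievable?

Min total: 164 min

Treat this as an assignment problem: match each worker to one task.
Optimal: Costa→Task T7 (56 min), Mendoza→Task T5 (51 min), Novak→Task T1 (40 min), Delgado→Task T3 (17 min) — total 56+51+40+17 = 164 min.
Min-entry greedy (repeatedly take the single cheapest remaining cell) gives 214 min, worse by 50.
Next-best assignment: Costa→Task T3, Mendoza→Task T5, Novak→Task T1, Delgado→Task T7 = 194 min.
No other one-to-one assignment undercuts 164 min.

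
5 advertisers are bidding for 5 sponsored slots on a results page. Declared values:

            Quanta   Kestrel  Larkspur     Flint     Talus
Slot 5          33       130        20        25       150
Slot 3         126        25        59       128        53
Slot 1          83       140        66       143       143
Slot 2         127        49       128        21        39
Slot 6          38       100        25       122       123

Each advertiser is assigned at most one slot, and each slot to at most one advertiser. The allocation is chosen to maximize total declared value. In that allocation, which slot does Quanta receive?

Quanta receives Slot 3.

Optimal: Quanta→Slot 3 ($126), Kestrel→Slot 1 ($140), Larkspur→Slot 2 ($128), Flint→Slot 6 ($122), Talus→Slot 5 ($150) — total 126+140+128+122+150 = $666.
Max-entry greedy (repeatedly take the single best remaining cell) gives $647, worse by 19.
Quanta's own top slot is Slot 2 ($127), but forcing Quanta→Slot 2 and reassigning the rest optimally gives only $598 — worse by 68.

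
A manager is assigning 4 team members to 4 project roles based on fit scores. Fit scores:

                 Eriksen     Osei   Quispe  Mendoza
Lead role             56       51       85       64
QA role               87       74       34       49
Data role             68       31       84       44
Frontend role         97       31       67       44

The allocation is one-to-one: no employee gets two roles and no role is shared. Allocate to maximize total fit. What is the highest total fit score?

Optimal: Eriksen→Frontend role (97 pts), Osei→QA role (74 pts), Quispe→Data role (84 pts), Mendoza→Lead role (64 pts) — total 97+74+84+64 = 319 pts.
Column-greedy (each role in turn goes to its best remaining employee) gives 247 pts, worse by 72.
Next-best assignment: Eriksen→Frontend role, Osei→QA role, Quispe→Lead role, Mendoza→Data role = 300 pts.
Every other assignment is strictly worse.

Max total: 319 pts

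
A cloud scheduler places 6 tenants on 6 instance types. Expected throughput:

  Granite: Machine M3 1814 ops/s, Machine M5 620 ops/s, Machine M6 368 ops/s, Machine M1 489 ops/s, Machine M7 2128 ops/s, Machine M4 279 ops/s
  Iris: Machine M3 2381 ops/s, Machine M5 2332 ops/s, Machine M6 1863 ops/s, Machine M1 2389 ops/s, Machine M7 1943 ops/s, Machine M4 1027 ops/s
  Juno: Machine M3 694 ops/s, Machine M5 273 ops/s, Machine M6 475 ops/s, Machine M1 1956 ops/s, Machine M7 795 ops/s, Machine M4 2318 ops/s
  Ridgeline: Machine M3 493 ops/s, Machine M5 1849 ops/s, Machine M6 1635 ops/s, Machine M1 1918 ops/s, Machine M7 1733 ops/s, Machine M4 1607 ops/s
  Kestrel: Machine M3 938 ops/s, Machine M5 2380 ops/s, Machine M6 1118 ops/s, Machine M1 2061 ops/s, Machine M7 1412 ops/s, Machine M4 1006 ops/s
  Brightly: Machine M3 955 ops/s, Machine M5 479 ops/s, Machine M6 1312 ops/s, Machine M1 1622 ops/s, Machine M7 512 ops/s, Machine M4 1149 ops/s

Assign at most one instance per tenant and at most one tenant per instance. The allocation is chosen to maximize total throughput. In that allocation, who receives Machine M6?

Ridgeline receives Machine M6.

This is a one-to-one assignment (maximum-weight bipartite matching).
Optimal: Granite→Machine M7 (2128 ops/s), Iris→Machine M3 (2381 ops/s), Juno→Machine M4 (2318 ops/s), Ridgeline→Machine M6 (1635 ops/s), Kestrel→Machine M5 (2380 ops/s), Brightly→Machine M1 (1622 ops/s) — total 2128+2381+2318+1635+2380+1622 = 12464 ops/s.
Max-entry greedy (repeatedly take the single best remaining cell) gives 11805 ops/s, worse by 659.
No other one-to-one assignment exceeds 12464 ops/s.
Ridgeline's own top instance is Machine M1 (1918 ops/s), but forcing Ridgeline→Machine M1 and reassigning the rest optimally gives only 12437 ops/s — worse by 27.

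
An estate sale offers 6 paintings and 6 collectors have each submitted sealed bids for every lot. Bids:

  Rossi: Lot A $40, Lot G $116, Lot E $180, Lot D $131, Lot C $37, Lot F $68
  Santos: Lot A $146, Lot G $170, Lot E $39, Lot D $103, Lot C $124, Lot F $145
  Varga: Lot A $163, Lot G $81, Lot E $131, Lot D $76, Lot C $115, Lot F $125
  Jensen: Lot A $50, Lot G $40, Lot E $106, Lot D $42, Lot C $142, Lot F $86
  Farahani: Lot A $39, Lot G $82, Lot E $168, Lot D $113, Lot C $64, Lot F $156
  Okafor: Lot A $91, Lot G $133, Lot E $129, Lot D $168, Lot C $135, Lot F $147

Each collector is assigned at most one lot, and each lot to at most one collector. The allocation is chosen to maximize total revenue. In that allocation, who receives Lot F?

Optimal: Rossi→Lot E ($180), Santos→Lot G ($170), Varga→Lot A ($163), Jensen→Lot C ($142), Farahani→Lot F ($156), Okafor→Lot D ($168) — total 180+170+163+142+156+168 = $979.
Checked against all permutations: $979 is optimal.
Farahani's own top lot is Lot E ($168), but forcing Farahani→Lot E and reassigning the rest optimally gives only $921 — worse by 58.

Farahani receives Lot F.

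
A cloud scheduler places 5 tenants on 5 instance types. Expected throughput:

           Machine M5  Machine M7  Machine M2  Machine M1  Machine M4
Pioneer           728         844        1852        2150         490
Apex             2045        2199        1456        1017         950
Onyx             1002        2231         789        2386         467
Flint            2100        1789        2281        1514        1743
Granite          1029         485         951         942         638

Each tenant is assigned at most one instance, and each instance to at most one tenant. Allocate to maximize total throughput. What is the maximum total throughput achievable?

Optimal: Pioneer→Machine M1 (2150 ops/s), Apex→Machine M5 (2045 ops/s), Onyx→Machine M7 (2231 ops/s), Flint→Machine M2 (2281 ops/s), Granite→Machine M4 (638 ops/s) — total 2150+2045+2231+2281+638 = 9345 ops/s.
Row-greedy (each tenant in turn takes its best remaining instance) gives 8270 ops/s, worse by 1075.
Next-best assignment: Pioneer→Machine M2, Apex→Machine M7, Onyx→Machine M1, Flint→Machine M4, Granite→Machine M5 = 9209 ops/s.

Maximum total: 9345 ops/s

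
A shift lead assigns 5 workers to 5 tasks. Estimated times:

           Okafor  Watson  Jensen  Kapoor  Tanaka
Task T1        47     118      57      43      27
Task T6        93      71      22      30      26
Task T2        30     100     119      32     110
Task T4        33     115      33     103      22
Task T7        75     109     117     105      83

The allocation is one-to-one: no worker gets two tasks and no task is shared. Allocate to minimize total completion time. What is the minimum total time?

Minimum total: 223 min

Optimal: Okafor→Task T4 (33 min), Watson→Task T7 (109 min), Jensen→Task T6 (22 min), Kapoor→Task T2 (32 min), Tanaka→Task T1 (27 min) — total 33+109+22+32+27 = 223 min.
Min-entry greedy (repeatedly take the single cheapest remaining cell) gives 226 min, worse by 3.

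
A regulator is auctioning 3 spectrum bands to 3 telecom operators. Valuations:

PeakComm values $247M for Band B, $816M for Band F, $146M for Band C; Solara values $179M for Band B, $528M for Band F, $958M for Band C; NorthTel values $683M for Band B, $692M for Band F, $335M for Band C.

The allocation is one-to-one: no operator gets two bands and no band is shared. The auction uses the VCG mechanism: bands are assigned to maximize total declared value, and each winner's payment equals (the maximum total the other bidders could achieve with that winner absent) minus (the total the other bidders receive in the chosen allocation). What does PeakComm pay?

PeakComm pays $9M.

Efficient allocation: PeakComm→Band F ($816M), Solara→Band C ($958M), NorthTel→Band B ($683M); total welfare W = $2457M.
PeakComm receives Band F at value $816M, so the others get W − 816 = $1641M.
Without PeakComm: best allocation of the remaining 2 bidders over all 3 bands is Solara→Band C ($958M), NorthTel→Band F ($692M), total $1650M.
VCG payment = (others' best without PeakComm) − (others' welfare with PeakComm) = 1650 − 1641 = $9M.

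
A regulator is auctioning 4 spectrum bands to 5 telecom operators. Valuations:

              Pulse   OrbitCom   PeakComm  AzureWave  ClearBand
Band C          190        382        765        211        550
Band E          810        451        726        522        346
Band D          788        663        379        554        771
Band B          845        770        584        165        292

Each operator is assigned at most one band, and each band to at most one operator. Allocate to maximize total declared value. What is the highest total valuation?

Treat this as an assignment problem: match each operator to one band.
Optimal: PeakComm→Band C ($765M), Pulse→Band E ($810M), ClearBand→Band D ($771M), OrbitCom→Band B ($770M) — total 765+810+771+770 = $3116M.
Max-entry greedy (repeatedly take the single best remaining cell) gives $2903M, worse by 213.
Next-best assignment: PeakComm→Band C, AzureWave→Band E, ClearBand→Band D, Pulse→Band B = $2903M.
Checked against all permutations: $3116M is optimal.

Max total: $3116M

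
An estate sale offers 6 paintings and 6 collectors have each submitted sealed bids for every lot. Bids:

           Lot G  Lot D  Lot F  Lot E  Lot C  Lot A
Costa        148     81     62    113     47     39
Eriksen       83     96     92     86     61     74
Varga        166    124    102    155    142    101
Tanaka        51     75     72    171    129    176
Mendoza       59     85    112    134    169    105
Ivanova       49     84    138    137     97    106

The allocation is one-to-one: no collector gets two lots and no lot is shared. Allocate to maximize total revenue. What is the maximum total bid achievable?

Maximum total: $882

Optimal: Costa→Lot G ($148), Eriksen→Lot D ($96), Varga→Lot E ($155), Tanaka→Lot A ($176), Mendoza→Lot C ($169), Ivanova→Lot F ($138) — total 148+96+155+176+169+138 = $882.
Max-entry greedy (repeatedly take the single best remaining cell) gives $858, worse by 24.
Next-best assignment: Costa→Lot E, Eriksen→Lot D, Varga→Lot G, Tanaka→Lot A, Mendoza→Lot C, Ivanova→Lot F = $858.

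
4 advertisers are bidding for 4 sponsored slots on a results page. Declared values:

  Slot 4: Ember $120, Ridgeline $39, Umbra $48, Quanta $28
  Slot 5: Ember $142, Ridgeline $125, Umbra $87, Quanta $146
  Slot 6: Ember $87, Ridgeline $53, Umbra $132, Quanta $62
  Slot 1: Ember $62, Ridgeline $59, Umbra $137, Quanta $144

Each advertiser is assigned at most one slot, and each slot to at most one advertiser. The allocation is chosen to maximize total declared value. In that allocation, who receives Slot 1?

Optimal: Ember→Slot 4 ($120), Ridgeline→Slot 5 ($125), Umbra→Slot 6 ($132), Quanta→Slot 1 ($144) — total 120+125+132+144 = $521.
Max-entry greedy (repeatedly take the single best remaining cell) gives $456, worse by 65.
Next-best assignment: Ember→Slot 4, Ridgeline→Slot 1, Umbra→Slot 6, Quanta→Slot 5 = $457.
Quanta's own top slot is Slot 5 ($146), but forcing Quanta→Slot 5 and reassigning the rest optimally gives only $457 — worse by 64.

Quanta receives Slot 1.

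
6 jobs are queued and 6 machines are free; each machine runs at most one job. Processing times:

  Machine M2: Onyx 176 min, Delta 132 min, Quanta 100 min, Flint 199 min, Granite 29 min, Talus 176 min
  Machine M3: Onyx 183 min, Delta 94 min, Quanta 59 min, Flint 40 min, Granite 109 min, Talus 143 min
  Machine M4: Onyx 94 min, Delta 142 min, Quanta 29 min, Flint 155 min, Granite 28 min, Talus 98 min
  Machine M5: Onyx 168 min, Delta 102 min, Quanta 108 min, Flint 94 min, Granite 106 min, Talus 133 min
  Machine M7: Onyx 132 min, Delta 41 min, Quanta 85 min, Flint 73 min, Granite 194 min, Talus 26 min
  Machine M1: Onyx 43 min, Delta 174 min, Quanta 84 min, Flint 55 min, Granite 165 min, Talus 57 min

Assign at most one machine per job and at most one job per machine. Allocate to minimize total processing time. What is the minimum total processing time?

Optimal: Onyx→Machine M1 (43 min), Delta→Machine M5 (102 min), Quanta→Machine M4 (29 min), Flint→Machine M3 (40 min), Granite→Machine M2 (29 min), Talus→Machine M7 (26 min) — total 43+102+29+40+29+26 = 269 min.
Min-entry greedy (repeatedly take the single cheapest remaining cell) gives 339 min, worse by 70.
Next-best assignment: Onyx→Machine M1, Delta→Machine M3, Quanta→Machine M4, Flint→Machine M5, Granite→Machine M2, Talus→Machine M7 = 315 min.

Minimum total: 269 min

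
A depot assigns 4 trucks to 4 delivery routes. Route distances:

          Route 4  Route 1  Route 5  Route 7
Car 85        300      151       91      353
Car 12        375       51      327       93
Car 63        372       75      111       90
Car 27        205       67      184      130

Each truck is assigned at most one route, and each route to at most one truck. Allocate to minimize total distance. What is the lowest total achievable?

Min total: 437 km

Optimal: Car 85→Route 5 (91 km), Car 12→Route 1 (51 km), Car 63→Route 7 (90 km), Car 27→Route 4 (205 km) — total 91+51+90+205 = 437 km.
Next-best assignment: Car 85→Route 5, Car 12→Route 7, Car 63→Route 1, Car 27→Route 4 = 464 km.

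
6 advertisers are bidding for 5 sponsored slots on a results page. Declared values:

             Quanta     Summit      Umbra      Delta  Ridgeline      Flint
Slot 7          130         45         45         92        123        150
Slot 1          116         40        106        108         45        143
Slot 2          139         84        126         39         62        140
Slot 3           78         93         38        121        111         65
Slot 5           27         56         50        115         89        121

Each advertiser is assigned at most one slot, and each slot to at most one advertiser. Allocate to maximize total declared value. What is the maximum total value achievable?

Treat this as an assignment problem: match each advertiser to one slot.
Optimal: Quanta→Slot 7 ($130), Flint→Slot 1 ($143), Umbra→Slot 2 ($126), Ridgeline→Slot 3 ($111), Delta→Slot 5 ($115) — total 130+143+126+111+115 = $625.
Max-entry greedy (repeatedly take the single best remaining cell) gives $605, worse by 20.
Next-best assignment: Flint→Slot 7, Umbra→Slot 1, Quanta→Slot 2, Ridgeline→Slot 3, Delta→Slot 5 = $621.
Checked against all permutations: $625 is optimal.

Max total: $625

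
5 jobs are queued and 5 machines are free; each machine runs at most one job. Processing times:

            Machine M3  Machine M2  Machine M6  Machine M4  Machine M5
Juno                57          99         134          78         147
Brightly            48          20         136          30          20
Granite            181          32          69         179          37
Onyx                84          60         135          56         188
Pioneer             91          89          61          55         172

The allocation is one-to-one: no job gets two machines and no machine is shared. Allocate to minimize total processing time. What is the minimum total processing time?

This is the linear assignment problem.
Optimal: Juno→Machine M3 (57 min), Brightly→Machine M5 (20 min), Granite→Machine M2 (32 min), Onyx→Machine M4 (56 min), Pioneer→Machine M6 (61 min) — total 57+20+32+56+61 = 226 min.
Min-entry greedy (repeatedly take the single cheapest remaining cell) gives 304 min, worse by 78.
Next-best assignment: Juno→Machine M3, Brightly→Machine M2, Granite→Machine M5, Onyx→Machine M4, Pioneer→Machine M6 = 231 min.
No other one-to-one assignment undercuts 226 min.

Minimum total: 226 min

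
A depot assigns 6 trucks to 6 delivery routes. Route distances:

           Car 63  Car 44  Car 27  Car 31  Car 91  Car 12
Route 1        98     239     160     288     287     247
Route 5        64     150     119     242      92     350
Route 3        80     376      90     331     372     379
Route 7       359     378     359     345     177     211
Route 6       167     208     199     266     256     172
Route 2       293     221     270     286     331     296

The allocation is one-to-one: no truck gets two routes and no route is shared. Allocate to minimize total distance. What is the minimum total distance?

Minimum total: 973 km

Optimal: Car 63→Route 1 (98 km), Car 44→Route 5 (150 km), Car 27→Route 3 (90 km), Car 31→Route 2 (286 km), Car 91→Route 7 (177 km), Car 12→Route 6 (172 km) — total 98+150+90+286+177+172 = 973 km.
Column-greedy (each route in turn goes to its cheapest remaining truck) gives 985 km, worse by 12.
Swapping Car 91↔Car 63 (Car 91→Route 1 287 km, Car 63→Route 7 359 km) adds 371.
No other one-to-one assignment undercuts 973 km.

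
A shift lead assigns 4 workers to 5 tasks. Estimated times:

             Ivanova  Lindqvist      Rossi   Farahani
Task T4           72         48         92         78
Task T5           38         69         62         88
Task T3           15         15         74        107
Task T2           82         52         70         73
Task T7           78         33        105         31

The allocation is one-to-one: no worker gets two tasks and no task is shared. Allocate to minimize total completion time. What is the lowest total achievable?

Optimal: Ivanova→Task T5 (38 min), Lindqvist→Task T3 (15 min), Rossi→Task T2 (70 min), Farahani→Task T7 (31 min) — total 38+15+70+31 = 154 min.
Min-entry greedy (repeatedly take the single cheapest remaining cell) gives 156 min, worse by 2.
No other one-to-one assignment undercuts 154 min.

Minimum total: 154 min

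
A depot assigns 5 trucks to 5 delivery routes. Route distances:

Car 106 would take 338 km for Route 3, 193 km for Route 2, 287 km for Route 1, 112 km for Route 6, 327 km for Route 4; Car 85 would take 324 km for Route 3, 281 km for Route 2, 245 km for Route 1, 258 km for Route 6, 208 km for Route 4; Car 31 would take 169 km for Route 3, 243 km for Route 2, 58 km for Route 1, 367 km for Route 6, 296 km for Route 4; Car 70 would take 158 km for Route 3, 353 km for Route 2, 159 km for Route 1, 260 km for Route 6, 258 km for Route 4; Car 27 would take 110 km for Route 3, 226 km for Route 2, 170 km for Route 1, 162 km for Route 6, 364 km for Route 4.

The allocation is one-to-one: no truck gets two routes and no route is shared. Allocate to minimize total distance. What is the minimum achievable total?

This is the linear assignment problem.
Optimal: Car 106→Route 6 (112 km), Car 85→Route 4 (208 km), Car 31→Route 1 (58 km), Car 70→Route 3 (158 km), Car 27→Route 2 (226 km) — total 112+208+58+158+226 = 762 km.
Column-greedy (each route in turn goes to its cheapest remaining truck) gives 877 km, worse by 115.
Swapping Car 27↔Car 106 (Car 27→Route 6 162 km, Car 106→Route 2 193 km) adds 17.

Minimum total: 762 km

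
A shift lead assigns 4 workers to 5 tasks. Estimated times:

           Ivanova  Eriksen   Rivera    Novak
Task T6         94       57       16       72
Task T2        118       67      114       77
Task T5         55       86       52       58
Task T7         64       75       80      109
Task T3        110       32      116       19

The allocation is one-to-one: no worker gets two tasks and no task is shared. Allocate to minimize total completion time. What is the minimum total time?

Min total: 157 min

This is a one-to-one assignment (minimum-cost bipartite matching).
Optimal: Ivanova→Task T5 (55 min), Eriksen→Task T2 (67 min), Rivera→Task T6 (16 min), Novak→Task T3 (19 min) — total 55+67+16+19 = 157 min.
Column-greedy (each task in turn goes to its cheapest remaining worker) gives 247 min, worse by 90.
Next-best assignment: Ivanova→Task T5, Eriksen→Task T7, Rivera→Task T6, Novak→Task T3 = 165 min.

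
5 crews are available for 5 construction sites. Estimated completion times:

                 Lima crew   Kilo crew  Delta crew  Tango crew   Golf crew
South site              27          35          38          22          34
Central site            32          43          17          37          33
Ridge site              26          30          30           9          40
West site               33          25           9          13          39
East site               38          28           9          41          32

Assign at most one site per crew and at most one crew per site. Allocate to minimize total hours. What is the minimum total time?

Optimal: Lima crew→South site (27 hours), Kilo crew→West site (25 hours), Delta crew→East site (9 hours), Tango crew→Ridge site (9 hours), Golf crew→Central site (33 hours) — total 27+25+9+9+33 = 103 hours.
Min-entry greedy (repeatedly take the single cheapest remaining cell) gives 106 hours, worse by 3.

Min total: 103 hours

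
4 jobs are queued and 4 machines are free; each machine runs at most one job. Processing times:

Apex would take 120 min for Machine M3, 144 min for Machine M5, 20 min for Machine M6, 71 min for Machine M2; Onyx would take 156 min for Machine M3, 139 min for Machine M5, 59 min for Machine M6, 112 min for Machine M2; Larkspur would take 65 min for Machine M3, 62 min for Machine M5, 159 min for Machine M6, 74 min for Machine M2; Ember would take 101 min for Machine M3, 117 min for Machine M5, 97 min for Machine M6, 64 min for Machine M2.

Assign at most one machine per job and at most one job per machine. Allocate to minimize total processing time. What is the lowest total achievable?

This is the linear assignment problem.
Optimal: Apex→Machine M6 (20 min), Onyx→Machine M5 (139 min), Larkspur→Machine M3 (65 min), Ember→Machine M2 (64 min) — total 20+139+65+64 = 288 min.
Column-greedy (each machine in turn goes to its cheapest remaining job) gives 314 min, worse by 26.
Next-best assignment: Apex→Machine M2, Onyx→Machine M6, Larkspur→Machine M5, Ember→Machine M3 = 293 min.
Swapping Apex↔Ember (Apex→Machine M2 71 min, Ember→Machine M6 97 min) adds 84.

Minimum total: 288 min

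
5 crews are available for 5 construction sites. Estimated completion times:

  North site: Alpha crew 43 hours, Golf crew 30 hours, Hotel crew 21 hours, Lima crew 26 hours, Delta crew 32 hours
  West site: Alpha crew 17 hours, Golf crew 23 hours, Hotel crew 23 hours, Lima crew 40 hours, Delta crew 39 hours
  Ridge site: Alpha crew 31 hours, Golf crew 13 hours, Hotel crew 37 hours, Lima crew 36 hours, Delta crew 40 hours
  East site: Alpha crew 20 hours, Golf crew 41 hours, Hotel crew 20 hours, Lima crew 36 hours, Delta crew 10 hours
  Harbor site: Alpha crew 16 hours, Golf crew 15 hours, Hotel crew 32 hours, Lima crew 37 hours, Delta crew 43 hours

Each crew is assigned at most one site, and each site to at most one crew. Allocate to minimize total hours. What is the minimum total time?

Min total: 88 hours

Treat this as an assignment problem: match each crew to one site.
Optimal: Alpha crew→Harbor site (16 hours), Golf crew→Ridge site (13 hours), Hotel crew→West site (23 hours), Lima crew→North site (26 hours), Delta crew→East site (10 hours) — total 16+13+23+26+10 = 88 hours.
Next-best assignment: Alpha crew→West site, Golf crew→Ridge site, Hotel crew→North site, Lima crew→Harbor site, Delta crew→East site = 98 hours.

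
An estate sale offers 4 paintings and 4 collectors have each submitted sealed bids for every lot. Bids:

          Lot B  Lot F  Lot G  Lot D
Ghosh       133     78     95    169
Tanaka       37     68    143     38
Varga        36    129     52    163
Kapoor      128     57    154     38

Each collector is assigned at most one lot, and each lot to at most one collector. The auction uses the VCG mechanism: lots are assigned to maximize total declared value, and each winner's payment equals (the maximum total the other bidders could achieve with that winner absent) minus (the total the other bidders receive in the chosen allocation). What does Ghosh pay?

Efficient allocation: Ghosh→Lot D ($169), Tanaka→Lot G ($143), Varga→Lot F ($129), Kapoor→Lot B ($128); total welfare W = $569.
Ghosh receives Lot D at value $169, so the others get W − 169 = $400.
Without Ghosh: best allocation of the remaining 3 bidders over all 4 lots is Tanaka→Lot G ($143), Varga→Lot D ($163), Kapoor→Lot B ($128), total $434.
VCG payment = (others' best without Ghosh) − (others' welfare with Ghosh) = 434 − 400 = $34.

Ghosh pays $34.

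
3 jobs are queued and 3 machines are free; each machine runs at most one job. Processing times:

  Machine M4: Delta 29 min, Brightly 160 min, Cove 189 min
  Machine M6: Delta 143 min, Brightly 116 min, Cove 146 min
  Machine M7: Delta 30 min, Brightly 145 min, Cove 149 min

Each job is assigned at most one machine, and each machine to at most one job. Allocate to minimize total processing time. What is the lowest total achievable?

Min total: 294 min

Optimal: Delta→Machine M4 (29 min), Brightly→Machine M6 (116 min), Cove→Machine M7 (149 min) — total 29+116+149 = 294 min.
Swapping Brightly↔Cove (Brightly→Machine M7 145 min, Cove→Machine M6 146 min) adds 26.
Every other assignment is strictly worse.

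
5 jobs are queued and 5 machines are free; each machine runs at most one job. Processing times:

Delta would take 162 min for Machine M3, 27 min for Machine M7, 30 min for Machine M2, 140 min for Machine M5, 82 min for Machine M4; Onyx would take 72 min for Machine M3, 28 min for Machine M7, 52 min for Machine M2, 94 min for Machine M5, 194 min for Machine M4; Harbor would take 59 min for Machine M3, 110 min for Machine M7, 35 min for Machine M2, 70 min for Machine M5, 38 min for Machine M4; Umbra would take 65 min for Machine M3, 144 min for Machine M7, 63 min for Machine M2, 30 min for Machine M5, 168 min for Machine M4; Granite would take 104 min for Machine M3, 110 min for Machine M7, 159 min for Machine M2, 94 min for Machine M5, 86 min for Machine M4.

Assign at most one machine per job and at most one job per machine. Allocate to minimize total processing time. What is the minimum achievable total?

Optimal: Delta→Machine M2 (30 min), Onyx→Machine M7 (28 min), Harbor→Machine M4 (38 min), Umbra→Machine M5 (30 min), Granite→Machine M3 (104 min) — total 30+28+38+30+104 = 230 min.
Min-entry greedy (repeatedly take the single cheapest remaining cell) gives 250 min, worse by 20.
Swapping Harbor↔Granite (Harbor→Machine M3 59 min, Granite→Machine M4 86 min) adds 3.

Minimum total: 230 min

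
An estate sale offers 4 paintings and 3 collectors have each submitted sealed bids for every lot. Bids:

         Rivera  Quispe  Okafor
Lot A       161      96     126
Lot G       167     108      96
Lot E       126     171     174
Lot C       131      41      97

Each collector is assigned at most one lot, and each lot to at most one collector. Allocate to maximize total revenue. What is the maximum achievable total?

Maximum total: $464

This is the linear assignment problem.
Optimal: Rivera→Lot G ($167), Quispe→Lot E ($171), Okafor→Lot A ($126) — total 167+171+126 = $464.
Max-entry greedy (repeatedly take the single best remaining cell) gives $437, worse by 27.
Next-best assignment: Rivera→Lot A, Quispe→Lot G, Okafor→Lot E = $443.
No other one-to-one assignment exceeds $464.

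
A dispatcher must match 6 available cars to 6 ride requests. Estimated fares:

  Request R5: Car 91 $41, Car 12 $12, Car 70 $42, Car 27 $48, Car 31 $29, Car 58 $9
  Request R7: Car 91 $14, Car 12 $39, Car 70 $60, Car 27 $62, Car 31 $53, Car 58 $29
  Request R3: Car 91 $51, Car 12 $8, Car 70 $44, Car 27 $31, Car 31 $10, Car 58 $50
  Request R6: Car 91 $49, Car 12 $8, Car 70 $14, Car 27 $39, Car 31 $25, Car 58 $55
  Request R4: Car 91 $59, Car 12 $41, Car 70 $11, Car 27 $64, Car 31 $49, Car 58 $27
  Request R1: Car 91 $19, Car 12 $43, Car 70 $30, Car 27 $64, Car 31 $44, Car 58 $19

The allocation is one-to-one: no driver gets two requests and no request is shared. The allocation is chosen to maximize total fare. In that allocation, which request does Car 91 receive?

Optimal: Car 91→Request R3 ($51), Car 12→Request R1 ($43), Car 70→Request R5 ($42), Car 27→Request R4 ($64), Car 31→Request R7 ($53), Car 58→Request R6 ($55) — total 51+43+42+64+53+55 = $308.
Column-greedy (each request in turn goes to its best remaining driver) gives $306, worse by 2.
Next-best assignment: Car 91→Request R3, Car 12→Request R4, Car 70→Request R5, Car 27→Request R1, Car 31→Request R7, Car 58→Request R6 = $306.
Swapping Car 31↔Car 12 (Car 31→Request R1 $44, Car 12→Request R7 $39) loses 13.
Every other assignment is strictly worse.
Car 91's own top request is Request R4 ($59), but forcing Car 91→Request R4 and reassigning the rest optimally gives only $302 — worse by 6.

Car 91 receives Request R3.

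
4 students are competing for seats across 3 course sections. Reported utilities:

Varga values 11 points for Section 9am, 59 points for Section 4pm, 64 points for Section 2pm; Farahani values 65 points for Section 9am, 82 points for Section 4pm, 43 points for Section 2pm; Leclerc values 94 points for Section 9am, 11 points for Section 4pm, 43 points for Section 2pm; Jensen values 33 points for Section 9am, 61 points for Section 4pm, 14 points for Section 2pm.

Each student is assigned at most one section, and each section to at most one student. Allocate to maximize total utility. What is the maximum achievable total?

Max total: 240 points

This is a one-to-one assignment (maximum-weight bipartite matching).
Optimal: Leclerc→Section 9am (94 points), Farahani→Section 4pm (82 points), Varga→Section 2pm (64 points) — total 94+82+64 = 240 points.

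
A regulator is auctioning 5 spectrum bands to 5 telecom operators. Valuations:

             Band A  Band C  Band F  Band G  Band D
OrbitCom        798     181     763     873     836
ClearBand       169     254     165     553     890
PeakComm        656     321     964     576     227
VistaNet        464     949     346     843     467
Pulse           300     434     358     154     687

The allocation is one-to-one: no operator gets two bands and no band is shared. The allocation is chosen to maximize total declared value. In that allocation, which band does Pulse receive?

Pulse receives Band A.

This is the linear assignment problem.
Optimal: OrbitCom→Band G ($873M), ClearBand→Band D ($890M), PeakComm→Band F ($964M), VistaNet→Band C ($949M), Pulse→Band A ($300M) — total 873+890+964+949+300 = $3976M.
Column-greedy (each band in turn goes to its best remaining operator) gives $3951M, worse by 25.
No other one-to-one assignment exceeds $3976M.
Pulse's own top band is Band D ($687M), but forcing Pulse→Band D and reassigning the rest optimally gives only $3951M — worse by 25.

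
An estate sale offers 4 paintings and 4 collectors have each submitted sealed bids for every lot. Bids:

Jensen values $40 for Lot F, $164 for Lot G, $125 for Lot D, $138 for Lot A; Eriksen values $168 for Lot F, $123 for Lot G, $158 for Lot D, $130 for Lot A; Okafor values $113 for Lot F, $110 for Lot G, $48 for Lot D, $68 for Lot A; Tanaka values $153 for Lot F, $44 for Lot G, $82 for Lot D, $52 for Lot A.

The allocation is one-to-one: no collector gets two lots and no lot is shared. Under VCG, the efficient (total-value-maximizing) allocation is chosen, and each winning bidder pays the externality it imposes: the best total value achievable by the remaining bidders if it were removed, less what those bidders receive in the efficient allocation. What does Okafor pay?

Okafor pays $26.

Efficient allocation: Jensen→Lot A ($138), Eriksen→Lot D ($158), Okafor→Lot G ($110), Tanaka→Lot F ($153); total welfare W = $559.
Okafor receives Lot G at value $110, so the others get W − 110 = $449.
Without Okafor: best allocation of the remaining 3 bidders over all 4 lots is Jensen→Lot G ($164), Eriksen→Lot D ($158), Tanaka→Lot F ($153), total $475.
VCG payment = (others' best without Okafor) − (others' welfare with Okafor) = 475 − 449 = $26.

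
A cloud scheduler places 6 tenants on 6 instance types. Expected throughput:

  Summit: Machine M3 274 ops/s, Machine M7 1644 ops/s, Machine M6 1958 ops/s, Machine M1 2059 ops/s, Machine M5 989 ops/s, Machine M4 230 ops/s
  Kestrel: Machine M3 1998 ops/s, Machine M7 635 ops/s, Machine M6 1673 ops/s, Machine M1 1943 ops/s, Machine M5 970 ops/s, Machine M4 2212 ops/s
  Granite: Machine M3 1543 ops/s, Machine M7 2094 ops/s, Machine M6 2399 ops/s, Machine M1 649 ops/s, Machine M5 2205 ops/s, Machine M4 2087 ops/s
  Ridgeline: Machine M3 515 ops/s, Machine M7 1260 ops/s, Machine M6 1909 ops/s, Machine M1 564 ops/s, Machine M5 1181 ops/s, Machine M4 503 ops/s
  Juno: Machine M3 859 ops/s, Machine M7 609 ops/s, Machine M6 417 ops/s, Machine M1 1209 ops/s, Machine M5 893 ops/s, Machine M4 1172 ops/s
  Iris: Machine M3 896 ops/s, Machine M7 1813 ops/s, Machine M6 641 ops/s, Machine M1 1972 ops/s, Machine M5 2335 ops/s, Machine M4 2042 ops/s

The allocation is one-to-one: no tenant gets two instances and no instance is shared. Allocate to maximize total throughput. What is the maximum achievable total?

Maximum total: 11567 ops/s

This is the linear assignment problem.
Optimal: Summit→Machine M1 (2059 ops/s), Kestrel→Machine M3 (1998 ops/s), Granite→Machine M7 (2094 ops/s), Ridgeline→Machine M6 (1909 ops/s), Juno→Machine M4 (1172 ops/s), Iris→Machine M5 (2335 ops/s) — total 2059+1998+2094+1909+1172+2335 = 11567 ops/s.
Column-greedy (each instance in turn goes to its best remaining tenant) gives 10375 ops/s, worse by 1192.
No other one-to-one assignment exceeds 11567 ops/s.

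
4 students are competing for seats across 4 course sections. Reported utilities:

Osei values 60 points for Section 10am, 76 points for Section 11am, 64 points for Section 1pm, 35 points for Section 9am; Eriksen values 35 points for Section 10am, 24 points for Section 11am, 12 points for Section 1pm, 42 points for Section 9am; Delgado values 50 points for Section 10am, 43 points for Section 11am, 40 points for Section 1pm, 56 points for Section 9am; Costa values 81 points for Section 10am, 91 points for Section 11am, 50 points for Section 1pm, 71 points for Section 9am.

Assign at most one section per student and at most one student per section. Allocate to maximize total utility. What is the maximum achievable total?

Treat this as an assignment problem: match each student to one section.
Optimal: Osei→Section 1pm (64 points), Eriksen→Section 9am (42 points), Delgado→Section 10am (50 points), Costa→Section 11am (91 points) — total 64+42+50+91 = 247 points.
Row-greedy (each student in turn takes its best remaining section) gives 218 points, worse by 29.
Next-best assignment: Osei→Section 1pm, Eriksen→Section 10am, Delgado→Section 9am, Costa→Section 11am = 246 points.
No other one-to-one assignment exceeds 247 points.

Maximum total: 247 points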